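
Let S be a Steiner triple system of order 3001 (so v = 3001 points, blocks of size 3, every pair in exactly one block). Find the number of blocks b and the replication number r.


An STS(v) is a 2-(v, 3, 1) BIBD: block size k = 3, λ = 1.
Replication: r(k − 1) = λ(v − 1) ⇒ r·2 = 3001 − 1 = 3000 ⇒ r = 1500.
Block count: b = v(v − 1)/6 = 3001·3000/6 = 9003000/6 = 1500500.
(Check via bk = vr: 1500500·3 = 4501500 = 3001·1500 = 4501500 ✓.)

r = 1500, b = 1500500.


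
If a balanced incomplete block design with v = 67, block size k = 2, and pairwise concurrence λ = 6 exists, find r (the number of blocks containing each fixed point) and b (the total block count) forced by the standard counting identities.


Any 2-(v, k, λ) BIBD satisfies two necessary conditions:
  (i)  Each point sits in r blocks, and counting incidences through any fixed point gives r(k − 1) = λ(v − 1), so r = λ(v − 1)/(k − 1).
  (ii) Total incidences bk = vr, so b = vr/k.
Step 1: r = λ(v − 1)/(k − 1) = 6·(67 − 1)/(2 − 1) = 6·66/1 = 396/1 = 396.
Step 2: b = vr/k = 67·396/2 = 26532/2 = 13266.
Check integrality: r = 396 ∈ Z ✓, b = 13266 ∈ Z ✓.
(These identities are necessary conditions: they determine r and b for any design with these parameters, but do not by themselves prove that one exists.)

r = 396, b = 13266.


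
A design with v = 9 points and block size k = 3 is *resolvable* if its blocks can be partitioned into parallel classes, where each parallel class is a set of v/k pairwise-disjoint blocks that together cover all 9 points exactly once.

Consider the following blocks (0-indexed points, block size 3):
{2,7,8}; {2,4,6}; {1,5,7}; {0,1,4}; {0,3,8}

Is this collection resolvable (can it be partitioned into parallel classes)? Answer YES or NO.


v = 9, block size k = 3, number of blocks = 5.
For resolvability, blocks must partition into parallel classes of size v/k = 3.
Total blocks must therefore be a multiple of 3: 5 = 3·1 + 2 ⇒ not divisible ✗.
Resolvable? NO.

NO


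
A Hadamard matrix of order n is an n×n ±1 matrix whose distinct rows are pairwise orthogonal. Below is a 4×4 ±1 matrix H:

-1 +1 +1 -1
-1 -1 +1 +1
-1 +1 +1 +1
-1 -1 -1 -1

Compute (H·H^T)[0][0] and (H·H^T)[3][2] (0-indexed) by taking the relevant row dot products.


Row 0 of H: [-1, 1, 1, -1].
Row 2 of H: [-1, 1, 1, 1].
Row 3 of H: [-1, -1, -1, -1].
(H·H^T)[0][0] = Σ_j H[0][j]·H[0][j] = (-1)² + (1)² + (1)² + (-1)² = 1 + 1 + 1 + 1 = 4.
(H·H^T)[3][2] = Σ_j H[3][j]·H[2][j] = (-1)·(-1) + (-1)·(1) + (-1)·(1) + (-1)·(1) = 1 + -1 + -1 + -1 = -2.
Rows 3 and 2 are not orthogonal (dot product = -2 ≠ 0), so H is not a Hadamard matrix.

(0,0) entry = 4; (3,2) entry = -2.


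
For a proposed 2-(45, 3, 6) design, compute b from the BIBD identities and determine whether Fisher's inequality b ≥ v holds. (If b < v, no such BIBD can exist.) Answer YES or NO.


b = λv(v − 1)/(k(k − 1)) = 6·45·44/(3·2) = 11880/6 = 1980.
Compare with v = 45: b ≥ v, so Fisher's inequality holds.

YES


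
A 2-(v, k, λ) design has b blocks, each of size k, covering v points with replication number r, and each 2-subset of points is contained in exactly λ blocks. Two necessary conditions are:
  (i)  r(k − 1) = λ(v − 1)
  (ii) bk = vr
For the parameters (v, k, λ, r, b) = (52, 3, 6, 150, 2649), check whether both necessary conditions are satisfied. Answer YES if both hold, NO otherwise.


Condition (i): r(k − 1) = 150·2 = 300; λ(v − 1) = 6·51 = 306. Match? NO.
Condition (ii): bk = 2649·3 = 7947; vr = 52·150 = 7800. Match? NO.
Both conditions hold? NO.

NO


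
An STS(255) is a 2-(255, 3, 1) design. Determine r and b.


An STS(v) is a 2-(v, 3, 1) BIBD: block size k = 3, λ = 1.
Replication: r(k − 1) = λ(v − 1) ⇒ r·2 = 255 − 1 = 254 ⇒ r = 127.
Block count: bk = vr ⇒ b·3 = 255·127 = 32385 ⇒ b = 10795.

r = 127, b = 10795.


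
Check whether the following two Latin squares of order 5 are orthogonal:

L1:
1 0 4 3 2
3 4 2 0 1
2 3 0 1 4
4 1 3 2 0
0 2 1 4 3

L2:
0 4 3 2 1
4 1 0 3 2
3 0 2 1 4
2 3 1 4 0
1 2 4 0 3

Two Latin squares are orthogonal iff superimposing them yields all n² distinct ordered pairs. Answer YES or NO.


Form the n² = 25 superimposed pairs (L1[i][j], L2[i][j]), row by row (rows and columns indexed from 0):
row 0: (1,0) (0,4) (4,3) (3,2) (2,1)
row 1: (3,4) (4,1) (2,0) (0,3) (1,2)
row 2: (2,3) (3,0) (0,2) (1,1) (4,4)
row 3: (4,2) (1,3) (3,1) (2,4) (0,0)
row 4: (0,1) (2,2) (1,4) (4,0) (3,3)
Orthogonality requires all 25 pairs distinct.
Check by first coordinate: for each symbol s of L1, list the L2 entries in the n cells where L1 = s; they must all differ.
  L1 = 0: L2 entries (in reading order) 4, 3, 2, 0, 1 — all 5 distinct ✓
  L1 = 1: L2 entries (in reading order) 0, 2, 1, 3, 4 — all 5 distinct ✓
  L1 = 2: L2 entries (in reading order) 1, 0, 3, 4, 2 — all 5 distinct ✓
  L1 = 3: L2 entries (in reading order) 2, 4, 0, 1, 3 — all 5 distinct ✓
  L1 = 4: L2 entries (in reading order) 3, 1, 4, 2, 0 — all 5 distinct ✓
Every symbol of L1 meets every symbol of L2 exactly once, so all 25 pairs are distinct (25 of 25).
Conclusion: YES.

YES


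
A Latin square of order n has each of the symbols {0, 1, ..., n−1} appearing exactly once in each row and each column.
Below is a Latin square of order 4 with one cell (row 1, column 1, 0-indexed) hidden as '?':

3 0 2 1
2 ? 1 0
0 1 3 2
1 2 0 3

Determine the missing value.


Row 1 contains symbols [0, 1, 2] — missing [3].
Column 1 contains symbols [0, 1, 2] — missing [3].
The missing symbol must appear in both missing sets; intersection = [3].
Therefore the hidden value is 3.

Missing value = 3.


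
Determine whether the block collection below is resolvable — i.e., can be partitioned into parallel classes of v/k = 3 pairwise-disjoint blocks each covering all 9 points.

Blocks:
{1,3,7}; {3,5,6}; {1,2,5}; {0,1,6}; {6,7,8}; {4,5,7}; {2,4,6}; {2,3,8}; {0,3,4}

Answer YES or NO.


v = 9, block size k = 3, number of blocks = 9.
For resolvability, blocks must partition into parallel classes of size v/k = 3.
Total blocks must therefore be a multiple of 3: 9 = 3·3 + 0 ⇒ divisible ✓.
Consider block {1,3,7}. The only other block(s) in the collection disjoint from it are {2,4,6} — just 1 block(s). Any parallel class containing {1,3,7} would need 2 other blocks each disjoint from it, so no parallel class of size 3 can contain {1,3,7}.
Since every block must belong to some parallel class in a resolution, the collection cannot be partitioned into parallel classes.
Resolvable? NO.

NO


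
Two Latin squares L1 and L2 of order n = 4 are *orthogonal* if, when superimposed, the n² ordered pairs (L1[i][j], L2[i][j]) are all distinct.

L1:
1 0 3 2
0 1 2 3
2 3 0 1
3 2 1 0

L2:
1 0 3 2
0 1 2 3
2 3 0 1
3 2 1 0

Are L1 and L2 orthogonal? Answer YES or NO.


Form the n² = 16 superimposed pairs (L1[i][j], L2[i][j]), row by row (rows and columns indexed from 0):
row 0: (1,1) (0,0) (3,3) (2,2)
row 1: (0,0) (1,1) (2,2) (3,3)
row 2: (2,2) (3,3) (0,0) (1,1)
row 3: (3,3) (2,2) (1,1) (0,0)
Orthogonality requires all 16 pairs distinct.
But the pair (0,0) repeats: cell (0,1) has L1 = 0, L2 = 0, and cell (1,0) has L1 = 0, L2 = 0.
A repeated pair means some other pair never occurs (only 4 distinct pairs out of 16), so the squares are not orthogonal.
Conclusion: NO.

NO


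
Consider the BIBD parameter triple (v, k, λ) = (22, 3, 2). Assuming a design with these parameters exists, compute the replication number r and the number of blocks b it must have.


Any 2-(v, k, λ) BIBD satisfies two necessary conditions:
  (i)  Each point sits in r blocks, and counting incidences through any fixed point gives r(k − 1) = λ(v − 1), so r = λ(v − 1)/(k − 1).
  (ii) Total incidences bk = vr, so b = vr/k.
Step 1: r = λ(v − 1)/(k − 1) = 2·(22 − 1)/(3 − 1) = 2·21/2 = 42/2 = 21.
Step 2: b = vr/k = 22·21/3 = 462/3 = 154.
Check integrality: r = 21 ∈ Z ✓, b = 154 ∈ Z ✓.
(These identities are necessary conditions: they determine r and b for any design with these parameters, but do not by themselves prove that one exists.)

r = 21, b = 154.


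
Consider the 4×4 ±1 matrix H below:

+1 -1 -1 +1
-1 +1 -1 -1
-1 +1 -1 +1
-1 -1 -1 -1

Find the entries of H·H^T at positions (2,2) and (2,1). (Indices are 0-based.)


Row 1 of H: [-1, 1, -1, -1].
Row 2 of H: [-1, 1, -1, 1].
(H·H^T)[2][2] = Σ_j H[2][j]·H[2][j] = (-1)² + (1)² + (-1)² + (1)² = 1 + 1 + 1 + 1 = 4.
(H·H^T)[2][1] = Σ_j H[2][j]·H[1][j] = (-1)·(-1) + (1)·(1) + (-1)·(-1) + (1)·(-1) = 1 + 1 + 1 + -1 = 2.
Rows 2 and 1 are not orthogonal (dot product = 2 ≠ 0), so H is not a Hadamard matrix.

(2,2) entry = 4; (2,1) entry = 2.


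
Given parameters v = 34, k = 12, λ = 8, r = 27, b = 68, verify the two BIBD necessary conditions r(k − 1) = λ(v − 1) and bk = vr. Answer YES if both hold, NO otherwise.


Condition (i): r(k − 1) = 27·11 = 297; λ(v − 1) = 8·33 = 264. Match? NO.
Condition (ii): bk = 68·12 = 816; vr = 34·27 = 918. Match? NO.
Both conditions hold? NO.

NO


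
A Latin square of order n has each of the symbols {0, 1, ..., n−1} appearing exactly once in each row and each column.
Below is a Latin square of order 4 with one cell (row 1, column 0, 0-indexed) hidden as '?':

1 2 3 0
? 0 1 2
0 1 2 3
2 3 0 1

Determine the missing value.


Row 1 contains symbols [0, 1, 2] — missing [3].
Column 0 contains symbols [0, 1, 2] — missing [3].
The missing symbol must appear in both missing sets; intersection = [3].
Therefore the hidden value is 3.

Missing value = 3.


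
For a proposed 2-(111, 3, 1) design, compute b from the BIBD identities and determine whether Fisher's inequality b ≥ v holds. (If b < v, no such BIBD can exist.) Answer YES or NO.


r = λ(v − 1)/(k − 1) = 1·110/2 = 55.
b = vr/k = 111·55/3 = 2035.
Fisher's inequality: b ≥ v ⇔ 2035 ≥ 111? YES.

YES


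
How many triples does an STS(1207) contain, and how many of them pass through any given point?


An STS(v) is a 2-(v, 3, 1) BIBD: block size k = 3, λ = 1.
Replication: r(k − 1) = λ(v − 1) ⇒ r·2 = 1207 − 1 = 1206 ⇒ r = 603.
Block count: b = v(v − 1)/6 = 1207·1206/6 = 1455642/6 = 242607.

r = 603, b = 242607.


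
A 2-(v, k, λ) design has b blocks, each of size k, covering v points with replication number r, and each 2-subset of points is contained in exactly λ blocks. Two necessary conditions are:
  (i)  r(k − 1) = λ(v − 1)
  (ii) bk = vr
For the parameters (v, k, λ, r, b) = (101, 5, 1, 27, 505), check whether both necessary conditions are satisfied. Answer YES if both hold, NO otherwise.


Condition (i): r(k − 1) = 27·4 = 108; λ(v − 1) = 1·100 = 100. Match? NO.
Condition (ii): bk = 505·5 = 2525; vr = 101·27 = 2727. Match? NO.
Both conditions hold? NO.

NO


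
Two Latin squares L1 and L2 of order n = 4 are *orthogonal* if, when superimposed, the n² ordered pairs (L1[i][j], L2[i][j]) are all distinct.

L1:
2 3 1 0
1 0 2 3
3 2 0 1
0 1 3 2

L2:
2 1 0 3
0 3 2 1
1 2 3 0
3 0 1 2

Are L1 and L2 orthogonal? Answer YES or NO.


Form the n² = 16 superimposed pairs (L1[i][j], L2[i][j]), row by row (rows and columns indexed from 0):
row 0: (2,2) (3,1) (1,0) (0,3)
row 1: (1,0) (0,3) (2,2) (3,1)
row 2: (3,1) (2,2) (0,3) (1,0)
row 3: (0,3) (1,0) (3,1) (2,2)
Orthogonality requires all 16 pairs distinct.
But the pair (1,0) repeats: cell (0,2) has L1 = 1, L2 = 0, and cell (1,0) has L1 = 1, L2 = 0.
A repeated pair means some other pair never occurs (only 4 distinct pairs out of 16), so the squares are not orthogonal.
Conclusion: NO.

NO


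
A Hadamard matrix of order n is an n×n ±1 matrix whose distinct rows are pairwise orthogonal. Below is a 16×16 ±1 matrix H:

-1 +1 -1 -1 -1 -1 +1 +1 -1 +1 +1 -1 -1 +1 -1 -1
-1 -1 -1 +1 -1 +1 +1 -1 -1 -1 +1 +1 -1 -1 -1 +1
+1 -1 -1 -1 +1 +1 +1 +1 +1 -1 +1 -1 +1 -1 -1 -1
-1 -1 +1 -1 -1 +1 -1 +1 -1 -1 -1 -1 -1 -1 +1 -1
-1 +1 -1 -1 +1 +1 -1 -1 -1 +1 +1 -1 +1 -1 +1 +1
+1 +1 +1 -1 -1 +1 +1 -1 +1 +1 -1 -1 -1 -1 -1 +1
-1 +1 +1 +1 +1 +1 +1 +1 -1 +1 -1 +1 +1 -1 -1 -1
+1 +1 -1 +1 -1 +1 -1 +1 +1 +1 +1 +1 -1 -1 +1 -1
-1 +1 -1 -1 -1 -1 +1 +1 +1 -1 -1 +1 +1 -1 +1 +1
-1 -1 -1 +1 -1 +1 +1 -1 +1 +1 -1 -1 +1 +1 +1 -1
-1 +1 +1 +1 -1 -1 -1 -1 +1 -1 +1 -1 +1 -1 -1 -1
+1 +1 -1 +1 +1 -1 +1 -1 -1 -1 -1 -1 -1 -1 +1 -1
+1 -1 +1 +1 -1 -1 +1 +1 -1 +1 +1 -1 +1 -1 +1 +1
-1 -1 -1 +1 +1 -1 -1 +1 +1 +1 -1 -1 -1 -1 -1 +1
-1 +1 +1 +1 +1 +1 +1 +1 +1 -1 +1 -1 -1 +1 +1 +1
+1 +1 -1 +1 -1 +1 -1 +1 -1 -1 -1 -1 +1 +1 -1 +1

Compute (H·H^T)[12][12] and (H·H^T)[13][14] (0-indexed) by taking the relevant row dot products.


Row 12 of H: [1, -1, 1, 1, -1, -1, 1, 1, -1, 1, 1, -1, 1, -1, 1, 1].
Row 13 of H: [-1, -1, -1, 1, 1, -1, -1, 1, 1, 1, -1, -1, -1, -1, -1, 1].
Row 14 of H: [-1, 1, 1, 1, 1, 1, 1, 1, 1, -1, 1, -1, -1, 1, 1, 1].
(H·H^T)[12][12] = Σ_j H[12][j]·H[12][j] = (1)² + (-1)² + (1)² + (1)² + (-1)² + (-1)² + (1)² + (1)² + (-1)² + (1)² + (1)² + (-1)² + (1)² + (-1)² + (1)² + (1)² = 1 + 1 + 1 + 1 + 1 + 1 + 1 + 1 + 1 + 1 + 1 + 1 + 1 + 1 + 1 + 1 = 16.
(H·H^T)[13][14] = Σ_j H[13][j]·H[14][j] = (-1)·(-1) + (-1)·(1) + (-1)·(1) + (1)·(1) + (1)·(1) + (-1)·(1) + (-1)·(1) + (1)·(1) + (1)·(1) + (1)·(-1) + (-1)·(1) + (-1)·(-1) + (-1)·(-1) + (-1)·(1) + (-1)·(1) + (1)·(1) = 1 + -1 + -1 + 1 + 1 + -1 + -1 + 1 + 1 + -1 + -1 + 1 + 1 + -1 + -1 + 1 = 0.
So rows 13 and 14 are orthogonal; the diagonal entry equals n = 16.

(12,12) entry = 16; (13,14) entry = 0.


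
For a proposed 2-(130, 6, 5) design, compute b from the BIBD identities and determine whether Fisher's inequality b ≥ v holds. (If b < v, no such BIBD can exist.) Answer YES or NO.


b = λv(v − 1)/(k(k − 1)) = 5·130·129/(6·5) = 83850/30 = 2795.
Compare with v = 130: b ≥ v, so Fisher's inequality holds.

YES


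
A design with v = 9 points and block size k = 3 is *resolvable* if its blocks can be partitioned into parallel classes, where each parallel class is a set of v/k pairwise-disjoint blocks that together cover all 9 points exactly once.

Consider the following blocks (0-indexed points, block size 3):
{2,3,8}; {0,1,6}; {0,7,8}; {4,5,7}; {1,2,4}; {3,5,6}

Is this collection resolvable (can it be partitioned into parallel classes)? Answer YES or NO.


v = 9, block size k = 3, number of blocks = 6.
For resolvability, blocks must partition into parallel classes of size v/k = 3.
Total blocks must therefore be a multiple of 3: 6 = 3·2 + 0 ⇒ divisible ✓.
Greedy packing gives 2 candidate class(es). Each should be a full parallel class (size 3, covers all 9 points).
  Class 1 (3 blocks): {2,3,8}; {0,1,6}; {4,5,7}. Points covered: [0, 1, 2, 3, 4, 5, 6, 7, 8].
  Class 2 (3 blocks): {0,7,8}; {1,2,4}; {3,5,6}. Points covered: [0, 1, 2, 3, 4, 5, 6, 7, 8].
All classes full (size 3)? YES. All classes cover every point? YES.
Resolvable? YES.

YES


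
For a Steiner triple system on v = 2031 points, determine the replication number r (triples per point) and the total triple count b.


An STS(v) is a 2-(v, 3, 1) BIBD: block size k = 3, λ = 1.
Replication: r(k − 1) = λ(v − 1) ⇒ r·2 = 2031 − 1 = 2030 ⇒ r = 1015.
Block count: bk = vr ⇒ b·3 = 2031·1015 = 2061465 ⇒ b = 687155.

r = 1015, b = 687155.


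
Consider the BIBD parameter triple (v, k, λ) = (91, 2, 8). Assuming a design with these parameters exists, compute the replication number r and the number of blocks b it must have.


Any 2-(v, k, λ) BIBD satisfies two necessary conditions:
  (i)  Each point sits in r blocks, and counting incidences through any fixed point gives r(k − 1) = λ(v − 1), so r = λ(v − 1)/(k − 1).
  (ii) Total incidences bk = vr, so b = vr/k.
Step 1: r = λ(v − 1)/(k − 1) = 8·(91 − 1)/(2 − 1) = 8·90/1 = 720/1 = 720.
Step 2: b = vr/k = 91·720/2 = 65520/2 = 32760.
Check integrality: r = 720 ∈ Z ✓, b = 32760 ∈ Z ✓.
(These identities are necessary conditions: they determine r and b for any design with these parameters, but do not by themselves prove that one exists.)

r = 720, b = 32760.


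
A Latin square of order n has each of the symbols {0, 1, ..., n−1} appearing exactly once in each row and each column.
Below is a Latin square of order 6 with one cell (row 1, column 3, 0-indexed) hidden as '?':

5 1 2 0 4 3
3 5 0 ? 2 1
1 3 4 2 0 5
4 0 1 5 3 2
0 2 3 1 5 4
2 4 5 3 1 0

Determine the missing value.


Row 1 contains symbols [0, 1, 2, 3, 5] — missing [4].
Column 3 contains symbols [0, 1, 2, 3, 5] — missing [4].
The missing symbol must appear in both missing sets; intersection = [4].
Therefore the hidden value is 4.

Missing value = 4.


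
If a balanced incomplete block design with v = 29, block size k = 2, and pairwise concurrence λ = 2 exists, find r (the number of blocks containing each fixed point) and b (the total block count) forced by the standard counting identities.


Any 2-(v, k, λ) BIBD satisfies two necessary conditions:
  (i)  Each point sits in r blocks, and counting incidences through any fixed point gives r(k − 1) = λ(v − 1), so r = λ(v − 1)/(k − 1).
  (ii) Total incidences bk = vr, so b = vr/k.
Step 1: r = λ(v − 1)/(k − 1) = 2·(29 − 1)/(2 − 1) = 2·28/1 = 56/1 = 56.
Step 2: b = vr/k = 29·56/2 = 1624/2 = 812.
Check integrality: r = 56 ∈ Z ✓, b = 812 ∈ Z ✓.
(These identities are necessary conditions: they determine r and b for any design with these parameters, but do not by themselves prove that one exists.)

r = 56, b = 812.


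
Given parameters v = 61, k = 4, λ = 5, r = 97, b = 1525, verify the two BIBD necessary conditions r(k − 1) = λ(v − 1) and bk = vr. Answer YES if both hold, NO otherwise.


Condition (i): r(k − 1) = 97·3 = 291; λ(v − 1) = 5·60 = 300. Match? NO.
Condition (ii): bk = 1525·4 = 6100; vr = 61·97 = 5917. Match? NO.
Both conditions hold? NO.

NO


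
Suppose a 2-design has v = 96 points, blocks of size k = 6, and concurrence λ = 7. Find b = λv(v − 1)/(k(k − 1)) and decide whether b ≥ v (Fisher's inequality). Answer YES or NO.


b = λv(v − 1)/(k(k − 1)) = 7·96·95/(6·5) = 63840/30 = 2128.
Compare with v = 96: b ≥ v, so Fisher's inequality holds.

YES


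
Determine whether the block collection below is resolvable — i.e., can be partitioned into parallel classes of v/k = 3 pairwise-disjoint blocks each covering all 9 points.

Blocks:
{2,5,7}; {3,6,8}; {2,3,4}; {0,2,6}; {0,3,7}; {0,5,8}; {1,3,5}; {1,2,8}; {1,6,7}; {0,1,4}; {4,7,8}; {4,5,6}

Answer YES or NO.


v = 9, block size k = 3, number of blocks = 12.
For resolvability, blocks must partition into parallel classes of size v/k = 3.
Total blocks must therefore be a multiple of 3: 12 = 3·4 + 0 ⇒ divisible ✓.
Greedy packing gives 4 candidate class(es). Each should be a full parallel class (size 3, covers all 9 points).
  Class 1 (3 blocks): {2,5,7}; {3,6,8}; {0,1,4}. Points covered: [0, 1, 2, 3, 4, 5, 6, 7, 8].
  Class 2 (3 blocks): {2,3,4}; {0,5,8}; {1,6,7}. Points covered: [0, 1, 2, 3, 4, 5, 6, 7, 8].
  Class 3 (3 blocks): {0,2,6}; {1,3,5}; {4,7,8}. Points covered: [0, 1, 2, 3, 4, 5, 6, 7, 8].
  Class 4 (3 blocks): {0,3,7}; {1,2,8}; {4,5,6}. Points covered: [0, 1, 2, 3, 4, 5, 6, 7, 8].
All classes full (size 3)? YES. All classes cover every point? YES.
Resolvable? YES.

YES


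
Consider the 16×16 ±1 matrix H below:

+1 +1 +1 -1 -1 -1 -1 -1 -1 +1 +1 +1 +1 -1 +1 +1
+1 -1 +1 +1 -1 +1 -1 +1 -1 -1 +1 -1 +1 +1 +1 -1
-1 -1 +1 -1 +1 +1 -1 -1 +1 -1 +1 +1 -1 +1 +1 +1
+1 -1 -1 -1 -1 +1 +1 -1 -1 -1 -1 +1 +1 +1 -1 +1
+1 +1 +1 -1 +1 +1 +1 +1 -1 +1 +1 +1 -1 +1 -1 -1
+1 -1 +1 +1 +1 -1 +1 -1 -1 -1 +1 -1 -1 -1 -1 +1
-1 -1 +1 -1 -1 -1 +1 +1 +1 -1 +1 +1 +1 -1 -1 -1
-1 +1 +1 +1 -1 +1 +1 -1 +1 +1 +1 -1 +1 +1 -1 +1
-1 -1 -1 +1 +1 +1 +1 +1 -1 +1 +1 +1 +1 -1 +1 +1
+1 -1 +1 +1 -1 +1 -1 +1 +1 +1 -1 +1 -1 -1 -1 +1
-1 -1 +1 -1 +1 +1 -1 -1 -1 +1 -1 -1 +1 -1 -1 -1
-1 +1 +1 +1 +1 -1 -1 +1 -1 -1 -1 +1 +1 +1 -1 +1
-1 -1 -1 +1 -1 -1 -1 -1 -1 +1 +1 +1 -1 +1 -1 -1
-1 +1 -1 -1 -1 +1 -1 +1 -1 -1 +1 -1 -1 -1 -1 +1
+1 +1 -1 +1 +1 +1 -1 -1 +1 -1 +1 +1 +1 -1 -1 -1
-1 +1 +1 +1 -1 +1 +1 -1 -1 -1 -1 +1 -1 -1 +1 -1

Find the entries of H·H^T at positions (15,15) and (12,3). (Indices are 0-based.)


Row 3 of H: [1, -1, -1, -1, -1, 1, 1, -1, -1, -1, -1, 1, 1, 1, -1, 1].
Row 12 of H: [-1, -1, -1, 1, -1, -1, -1, -1, -1, 1, 1, 1, -1, 1, -1, -1].
Row 15 of H: [-1, 1, 1, 1, -1, 1, 1, -1, -1, -1, -1, 1, -1, -1, 1, -1].
(H·H^T)[15][15] = Σ_j H[15][j]·H[15][j] = (-1)² + (1)² + (1)² + (1)² + (-1)² + (1)² + (1)² + (-1)² + (-1)² + (-1)² + (-1)² + (1)² + (-1)² + (-1)² + (1)² + (-1)² = 1 + 1 + 1 + 1 + 1 + 1 + 1 + 1 + 1 + 1 + 1 + 1 + 1 + 1 + 1 + 1 = 16.
(H·H^T)[12][3] = Σ_j H[12][j]·H[3][j] = (-1)·(1) + (-1)·(-1) + (-1)·(-1) + (1)·(-1) + (-1)·(-1) + (-1)·(1) + (-1)·(1) + (-1)·(-1) + (-1)·(-1) + (1)·(-1) + (1)·(-1) + (1)·(1) + (-1)·(1) + (1)·(1) + (-1)·(-1) + (-1)·(1) = -1 + 1 + 1 + -1 + 1 + -1 + -1 + 1 + 1 + -1 + -1 + 1 + -1 + 1 + 1 + -1 = 0.
So rows 12 and 3 are orthogonal; the diagonal entry equals n = 16.

(15,15) entry = 16; (12,3) entry = 0.


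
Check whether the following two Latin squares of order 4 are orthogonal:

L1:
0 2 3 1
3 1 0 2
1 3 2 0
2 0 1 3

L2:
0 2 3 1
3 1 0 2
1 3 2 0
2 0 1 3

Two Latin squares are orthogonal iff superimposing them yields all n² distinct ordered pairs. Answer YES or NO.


Form the n² = 16 superimposed pairs (L1[i][j], L2[i][j]), row by row (rows and columns indexed from 0):
row 0: (0,0) (2,2) (3,3) (1,1)
row 1: (3,3) (1,1) (0,0) (2,2)
row 2: (1,1) (3,3) (2,2) (0,0)
row 3: (2,2) (0,0) (1,1) (3,3)
Orthogonality requires all 16 pairs distinct.
But the pair (3,3) repeats: cell (0,2) has L1 = 3, L2 = 3, and cell (1,0) has L1 = 3, L2 = 3.
A repeated pair means some other pair never occurs (only 4 distinct pairs out of 16), so the squares are not orthogonal.
Conclusion: NO.

NO


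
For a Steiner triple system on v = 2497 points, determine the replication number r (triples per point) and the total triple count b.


An STS(v) is a 2-(v, 3, 1) BIBD: block size k = 3, λ = 1.
Replication: r(k − 1) = λ(v − 1) ⇒ r·2 = 2497 − 1 = 2496 ⇒ r = 1248.
Block count: bk = vr ⇒ b·3 = 2497·1248 = 3116256 ⇒ b = 1038752.

r = 1248, b = 1038752.


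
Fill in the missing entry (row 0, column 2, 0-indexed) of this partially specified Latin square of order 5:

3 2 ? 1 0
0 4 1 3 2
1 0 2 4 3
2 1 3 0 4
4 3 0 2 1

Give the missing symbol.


Row 0 contains symbols [0, 1, 2, 3] — missing [4].
Column 2 contains symbols [0, 1, 2, 3] — missing [4].
The missing symbol must appear in both missing sets; intersection = [4].
Therefore the hidden value is 4.

Missing value = 4.


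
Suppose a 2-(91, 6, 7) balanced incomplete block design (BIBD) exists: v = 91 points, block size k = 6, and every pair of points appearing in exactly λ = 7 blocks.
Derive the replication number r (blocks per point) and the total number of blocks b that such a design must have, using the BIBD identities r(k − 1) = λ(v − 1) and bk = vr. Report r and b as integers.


Any 2-(v, k, λ) BIBD satisfies two necessary conditions:
  (i)  Each point sits in r blocks, and counting incidences through any fixed point gives r(k − 1) = λ(v − 1), so r = λ(v − 1)/(k − 1).
  (ii) Total incidences bk = vr, so b = vr/k.
Step 1: r = λ(v − 1)/(k − 1) = 7·(91 − 1)/(6 − 1) = 7·90/5 = 630/5 = 126.
Step 2: b = vr/k = 91·126/6 = 11466/6 = 1911.
Check integrality: r = 126 ∈ Z ✓, b = 1911 ∈ Z ✓.
(These identities are necessary conditions: they determine r and b for any design with these parameters, but do not by themselves prove that one exists.)

r = 126, b = 1911.


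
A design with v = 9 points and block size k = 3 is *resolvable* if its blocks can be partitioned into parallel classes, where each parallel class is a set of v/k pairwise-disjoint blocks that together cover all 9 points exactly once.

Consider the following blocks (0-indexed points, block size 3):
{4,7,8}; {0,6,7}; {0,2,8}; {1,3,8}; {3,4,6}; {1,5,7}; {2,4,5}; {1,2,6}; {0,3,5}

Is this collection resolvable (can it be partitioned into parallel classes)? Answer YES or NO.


v = 9, block size k = 3, number of blocks = 9.
For resolvability, blocks must partition into parallel classes of size v/k = 3.
Total blocks must therefore be a multiple of 3: 9 = 3·3 + 0 ⇒ divisible ✓.
Greedy packing gives 3 candidate class(es). Each should be a full parallel class (size 3, covers all 9 points).
  Class 1 (3 blocks): {4,7,8}; {1,2,6}; {0,3,5}. Points covered: [0, 1, 2, 3, 4, 5, 6, 7, 8].
  Class 2 (3 blocks): {0,6,7}; {1,3,8}; {2,4,5}. Points covered: [0, 1, 2, 3, 4, 5, 6, 7, 8].
  Class 3 (3 blocks): {0,2,8}; {3,4,6}; {1,5,7}. Points covered: [0, 1, 2, 3, 4, 5, 6, 7, 8].
All classes full (size 3)? YES. All classes cover every point? YES.
Resolvable? YES.

YES


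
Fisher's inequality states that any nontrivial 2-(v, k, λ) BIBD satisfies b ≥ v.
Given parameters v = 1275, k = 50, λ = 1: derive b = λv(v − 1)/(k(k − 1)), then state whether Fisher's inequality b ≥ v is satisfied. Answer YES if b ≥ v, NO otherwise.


r = λ(v − 1)/(k − 1) = 1·1274/49 = 26.
b = vr/k = 1275·26/50 = 663.
Fisher's inequality: b ≥ v ⇔ 663 ≥ 1275? NO.

NO


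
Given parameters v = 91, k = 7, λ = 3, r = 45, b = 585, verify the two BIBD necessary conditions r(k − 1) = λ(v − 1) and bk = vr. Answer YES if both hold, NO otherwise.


Condition (i): r(k − 1) = 45·6 = 270; λ(v − 1) = 3·90 = 270. Match? YES.
Condition (ii): bk = 585·7 = 4095; vr = 91·45 = 4095. Match? YES.
Both conditions hold? YES.

YES


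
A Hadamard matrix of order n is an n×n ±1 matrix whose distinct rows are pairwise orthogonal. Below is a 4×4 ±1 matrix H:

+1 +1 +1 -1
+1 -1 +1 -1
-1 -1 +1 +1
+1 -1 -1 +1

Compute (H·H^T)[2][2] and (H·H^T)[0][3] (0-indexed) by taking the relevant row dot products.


Row 0 of H: [1, 1, 1, -1].
Row 2 of H: [-1, -1, 1, 1].
Row 3 of H: [1, -1, -1, 1].
(H·H^T)[2][2] = Σ_j H[2][j]·H[2][j] = (-1)² + (-1)² + (1)² + (1)² = 1 + 1 + 1 + 1 = 4.
(H·H^T)[0][3] = Σ_j H[0][j]·H[3][j] = (1)·(1) + (1)·(-1) + (1)·(-1) + (-1)·(1) = 1 + -1 + -1 + -1 = -2.
Rows 0 and 3 are not orthogonal (dot product = -2 ≠ 0), so H is not a Hadamard matrix.

(2,2) entry = 4; (0,3) entry = -2.


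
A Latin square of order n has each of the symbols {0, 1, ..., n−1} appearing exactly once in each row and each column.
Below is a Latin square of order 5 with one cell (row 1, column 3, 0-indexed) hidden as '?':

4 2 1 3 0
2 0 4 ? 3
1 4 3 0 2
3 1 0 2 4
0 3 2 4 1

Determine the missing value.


Row 1 contains symbols [0, 2, 3, 4] — missing [1].
Column 3 contains symbols [0, 2, 3, 4] — missing [1].
The missing symbol must appear in both missing sets; intersection = [1].
Therefore the hidden value is 1.

Missing value = 1.


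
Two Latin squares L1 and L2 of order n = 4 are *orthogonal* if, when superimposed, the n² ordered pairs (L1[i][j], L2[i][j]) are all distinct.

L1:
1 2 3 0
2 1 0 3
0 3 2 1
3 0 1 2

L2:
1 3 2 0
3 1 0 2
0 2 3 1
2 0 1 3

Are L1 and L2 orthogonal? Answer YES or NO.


Form the n² = 16 superimposed pairs (L1[i][j], L2[i][j]), row by row (rows and columns indexed from 0):
row 0: (1,1) (2,3) (3,2) (0,0)
row 1: (2,3) (1,1) (0,0) (3,2)
row 2: (0,0) (3,2) (2,3) (1,1)
row 3: (3,2) (0,0) (1,1) (2,3)
Orthogonality requires all 16 pairs distinct.
But the pair (2,3) repeats: cell (0,1) has L1 = 2, L2 = 3, and cell (1,0) has L1 = 2, L2 = 3.
A repeated pair means some other pair never occurs (only 4 distinct pairs out of 16), so the squares are not orthogonal.
Conclusion: NO.

NO


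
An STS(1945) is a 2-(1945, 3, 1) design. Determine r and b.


An STS(v) is a 2-(v, 3, 1) BIBD: block size k = 3, λ = 1.
Replication: r(k − 1) = λ(v − 1) ⇒ r·2 = 1945 − 1 = 1944 ⇒ r = 972.
Block count: b = v(v − 1)/6 = 1945·1944/6 = 3781080/6 = 630180.
(Check via bk = vr: 630180·3 = 1890540 = 1945·972 = 1890540 ✓.)

r = 972, b = 630180.


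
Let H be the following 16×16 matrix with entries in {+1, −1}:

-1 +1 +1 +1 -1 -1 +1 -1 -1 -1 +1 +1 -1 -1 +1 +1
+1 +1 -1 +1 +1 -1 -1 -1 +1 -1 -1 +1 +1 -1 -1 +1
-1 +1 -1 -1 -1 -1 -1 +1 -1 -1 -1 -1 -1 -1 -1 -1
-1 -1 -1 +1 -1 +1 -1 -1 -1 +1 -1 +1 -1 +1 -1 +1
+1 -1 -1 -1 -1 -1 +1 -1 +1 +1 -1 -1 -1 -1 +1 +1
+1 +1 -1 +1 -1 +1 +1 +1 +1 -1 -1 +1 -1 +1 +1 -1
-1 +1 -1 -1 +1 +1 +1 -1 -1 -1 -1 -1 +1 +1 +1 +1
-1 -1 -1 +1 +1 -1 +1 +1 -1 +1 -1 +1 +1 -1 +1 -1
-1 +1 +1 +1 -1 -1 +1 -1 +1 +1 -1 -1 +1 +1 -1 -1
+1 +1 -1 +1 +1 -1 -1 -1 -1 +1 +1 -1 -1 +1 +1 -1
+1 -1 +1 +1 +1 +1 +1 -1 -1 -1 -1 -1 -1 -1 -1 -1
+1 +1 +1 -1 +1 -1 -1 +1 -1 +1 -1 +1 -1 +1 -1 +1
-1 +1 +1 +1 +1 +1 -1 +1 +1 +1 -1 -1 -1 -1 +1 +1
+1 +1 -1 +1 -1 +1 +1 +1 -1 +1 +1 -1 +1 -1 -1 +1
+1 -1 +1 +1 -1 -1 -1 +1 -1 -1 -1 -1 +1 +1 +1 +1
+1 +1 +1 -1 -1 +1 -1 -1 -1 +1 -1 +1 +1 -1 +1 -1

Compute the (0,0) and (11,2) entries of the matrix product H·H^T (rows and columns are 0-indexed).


Row 0 of H: [-1, 1, 1, 1, -1, -1, 1, -1, -1, -1, 1, 1, -1, -1, 1, 1].
Row 2 of H: [-1, 1, -1, -1, -1, -1, -1, 1, -1, -1, -1, -1, -1, -1, -1, -1].
Row 11 of H: [1, 1, 1, -1, 1, -1, -1, 1, -1, 1, -1, 1, -1, 1, -1, 1].
(H·H^T)[0][0] = Σ_j H[0][j]·H[0][j] = (-1)² + (1)² + (1)² + (1)² + (-1)² + (-1)² + (1)² + (-1)² + (-1)² + (-1)² + (1)² + (1)² + (-1)² + (-1)² + (1)² + (1)² = 1 + 1 + 1 + 1 + 1 + 1 + 1 + 1 + 1 + 1 + 1 + 1 + 1 + 1 + 1 + 1 = 16.
(H·H^T)[11][2] = Σ_j H[11][j]·H[2][j] = (1)·(-1) + (1)·(1) + (1)·(-1) + (-1)·(-1) + (1)·(-1) + (-1)·(-1) + (-1)·(-1) + (1)·(1) + (-1)·(-1) + (1)·(-1) + (-1)·(-1) + (1)·(-1) + (-1)·(-1) + (1)·(-1) + (-1)·(-1) + (1)·(-1) = -1 + 1 + -1 + 1 + -1 + 1 + 1 + 1 + 1 + -1 + 1 + -1 + 1 + -1 + 1 + -1 = 2.
Rows 11 and 2 are not orthogonal (dot product = 2 ≠ 0), so H is not a Hadamard matrix.

(0,0) entry = 16; (11,2) entry = 2.


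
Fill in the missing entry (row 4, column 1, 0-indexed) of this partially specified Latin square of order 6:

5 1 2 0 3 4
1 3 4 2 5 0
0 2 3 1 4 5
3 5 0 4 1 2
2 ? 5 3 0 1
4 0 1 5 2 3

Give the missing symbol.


Row 4 contains symbols [0, 1, 2, 3, 5] — missing [4].
Column 1 contains symbols [0, 1, 2, 3, 5] — missing [4].
The missing symbol must appear in both missing sets; intersection = [4].
Therefore the hidden value is 4.

Missing value = 4.


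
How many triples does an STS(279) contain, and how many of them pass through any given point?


An STS(v) is a 2-(v, 3, 1) BIBD: block size k = 3, λ = 1.
Replication: r(k − 1) = λ(v − 1) ⇒ r·2 = 279 − 1 = 278 ⇒ r = 139.
Block count: b = v(v − 1)/6 = 279·278/6 = 77562/6 = 12927.

r = 139, b = 12927.


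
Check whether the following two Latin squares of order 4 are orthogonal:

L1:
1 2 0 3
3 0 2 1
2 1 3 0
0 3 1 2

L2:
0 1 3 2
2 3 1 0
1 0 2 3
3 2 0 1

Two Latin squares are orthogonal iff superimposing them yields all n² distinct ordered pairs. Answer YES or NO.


Form the n² = 16 superimposed pairs (L1[i][j], L2[i][j]), row by row (rows and columns indexed from 0):
row 0: (1,0) (2,1) (0,3) (3,2)
row 1: (3,2) (0,3) (2,1) (1,0)
row 2: (2,1) (1,0) (3,2) (0,3)
row 3: (0,3) (3,2) (1,0) (2,1)
Orthogonality requires all 16 pairs distinct.
But the pair (3,2) repeats: cell (0,3) has L1 = 3, L2 = 2, and cell (1,0) has L1 = 3, L2 = 2.
A repeated pair means some other pair never occurs (only 4 distinct pairs out of 16), so the squares are not orthogonal.
Conclusion: NO.

NO


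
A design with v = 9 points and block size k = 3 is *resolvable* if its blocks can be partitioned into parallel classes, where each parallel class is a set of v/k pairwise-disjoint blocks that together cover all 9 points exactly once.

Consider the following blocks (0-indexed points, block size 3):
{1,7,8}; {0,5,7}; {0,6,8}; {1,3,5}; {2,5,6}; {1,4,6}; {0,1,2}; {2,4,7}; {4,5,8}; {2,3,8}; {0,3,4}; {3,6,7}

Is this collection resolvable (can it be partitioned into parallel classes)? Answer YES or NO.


v = 9, block size k = 3, number of blocks = 12.
For resolvability, blocks must partition into parallel classes of size v/k = 3.
Total blocks must therefore be a multiple of 3: 12 = 3·4 + 0 ⇒ divisible ✓.
Greedy packing gives 4 candidate class(es). Each should be a full parallel class (size 3, covers all 9 points).
  Class 1 (3 blocks): {1,7,8}; {2,5,6}; {0,3,4}. Points covered: [0, 1, 2, 3, 4, 5, 6, 7, 8].
  Class 2 (3 blocks): {0,5,7}; {1,4,6}; {2,3,8}. Points covered: [0, 1, 2, 3, 4, 5, 6, 7, 8].
  Class 3 (3 blocks): {0,6,8}; {1,3,5}; {2,4,7}. Points covered: [0, 1, 2, 3, 4, 5, 6, 7, 8].
  Class 4 (3 blocks): {0,1,2}; {4,5,8}; {3,6,7}. Points covered: [0, 1, 2, 3, 4, 5, 6, 7, 8].
All classes full (size 3)? YES. All classes cover every point? YES.
Resolvable? YES.

YES


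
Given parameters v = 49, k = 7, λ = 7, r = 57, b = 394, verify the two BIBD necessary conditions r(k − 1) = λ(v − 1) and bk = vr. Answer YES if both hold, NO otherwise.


Condition (i): r(k − 1) = 57·6 = 342; λ(v − 1) = 7·48 = 336. Match? NO.
Condition (ii): bk = 394·7 = 2758; vr = 49·57 = 2793. Match? NO.
Both conditions hold? NO.

NO


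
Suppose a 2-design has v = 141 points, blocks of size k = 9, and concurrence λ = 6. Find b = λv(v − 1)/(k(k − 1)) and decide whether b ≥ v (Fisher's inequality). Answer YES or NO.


b = λv(v − 1)/(k(k − 1)) = 6·141·140/(9·8) = 118440/72 = 1645.
Compare with v = 141: b ≥ v, so Fisher's inequality holds.

YES


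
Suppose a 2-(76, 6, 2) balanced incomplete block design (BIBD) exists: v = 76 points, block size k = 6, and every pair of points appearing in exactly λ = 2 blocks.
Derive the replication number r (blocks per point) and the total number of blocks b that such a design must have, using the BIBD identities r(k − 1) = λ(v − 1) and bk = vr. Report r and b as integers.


Any 2-(v, k, λ) BIBD satisfies two necessary conditions:
  (i)  Each point sits in r blocks, and counting incidences through any fixed point gives r(k − 1) = λ(v − 1), so r = λ(v − 1)/(k − 1).
  (ii) Total incidences bk = vr, so b = vr/k.
Step 1: r = λ(v − 1)/(k − 1) = 2·(76 − 1)/(6 − 1) = 2·75/5 = 150/5 = 30.
Step 2: b = vr/k = 76·30/6 = 2280/6 = 380.
Check integrality: r = 30 ∈ Z ✓, b = 380 ∈ Z ✓.
(These identities are necessary conditions: they determine r and b for any design with these parameters, but do not by themselves prove that one exists.)

r = 30, b = 380.


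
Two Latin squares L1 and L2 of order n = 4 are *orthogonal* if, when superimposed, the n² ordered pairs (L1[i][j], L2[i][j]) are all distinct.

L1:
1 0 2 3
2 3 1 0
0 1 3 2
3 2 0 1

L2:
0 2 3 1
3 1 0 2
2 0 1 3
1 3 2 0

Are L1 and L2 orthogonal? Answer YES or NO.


Form the n² = 16 superimposed pairs (L1[i][j], L2[i][j]), row by row (rows and columns indexed from 0):
row 0: (1,0) (0,2) (2,3) (3,1)
row 1: (2,3) (3,1) (1,0) (0,2)
row 2: (0,2) (1,0) (3,1) (2,3)
row 3: (3,1) (2,3) (0,2) (1,0)
Orthogonality requires all 16 pairs distinct.
But the pair (2,3) repeats: cell (0,2) has L1 = 2, L2 = 3, and cell (1,0) has L1 = 2, L2 = 3.
A repeated pair means some other pair never occurs (only 4 distinct pairs out of 16), so the squares are not orthogonal.
Conclusion: NO.

NO


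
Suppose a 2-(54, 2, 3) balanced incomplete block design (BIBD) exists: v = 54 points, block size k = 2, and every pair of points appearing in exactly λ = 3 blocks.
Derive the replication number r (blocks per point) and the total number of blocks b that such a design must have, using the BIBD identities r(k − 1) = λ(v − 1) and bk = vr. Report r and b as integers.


Any 2-(v, k, λ) BIBD satisfies two necessary conditions:
  (i)  Each point sits in r blocks, and counting incidences through any fixed point gives r(k − 1) = λ(v − 1), so r = λ(v − 1)/(k − 1).
  (ii) Total incidences bk = vr, so b = vr/k.
Step 1: r = λ(v − 1)/(k − 1) = 3·(54 − 1)/(2 − 1) = 3·53/1 = 159/1 = 159.
Step 2: b = vr/k = 54·159/2 = 8586/2 = 4293.
Check integrality: r = 159 ∈ Z ✓, b = 4293 ∈ Z ✓.
(These identities are necessary conditions: they determine r and b for any design with these parameters, but do not by themselves prove that one exists.)

r = 159, b = 4293.


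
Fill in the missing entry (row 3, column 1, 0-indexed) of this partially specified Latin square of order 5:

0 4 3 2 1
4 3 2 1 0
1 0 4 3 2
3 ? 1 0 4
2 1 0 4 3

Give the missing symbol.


Row 3 contains symbols [0, 1, 3, 4] — missing [2].
Column 1 contains symbols [0, 1, 3, 4] — missing [2].
The missing symbol must appear in both missing sets; intersection = [2].
Therefore the hidden value is 2.

Missing value = 2.


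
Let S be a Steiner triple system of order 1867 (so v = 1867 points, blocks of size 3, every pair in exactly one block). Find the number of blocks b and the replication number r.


An STS(v) is a 2-(v, 3, 1) BIBD: block size k = 3, λ = 1.
Replication: r(k − 1) = λ(v − 1) ⇒ r·2 = 1867 − 1 = 1866 ⇒ r = 933.
Block count: b = v(v − 1)/6 = 1867·1866/6 = 3483822/6 = 580637.

r = 933, b = 580637.


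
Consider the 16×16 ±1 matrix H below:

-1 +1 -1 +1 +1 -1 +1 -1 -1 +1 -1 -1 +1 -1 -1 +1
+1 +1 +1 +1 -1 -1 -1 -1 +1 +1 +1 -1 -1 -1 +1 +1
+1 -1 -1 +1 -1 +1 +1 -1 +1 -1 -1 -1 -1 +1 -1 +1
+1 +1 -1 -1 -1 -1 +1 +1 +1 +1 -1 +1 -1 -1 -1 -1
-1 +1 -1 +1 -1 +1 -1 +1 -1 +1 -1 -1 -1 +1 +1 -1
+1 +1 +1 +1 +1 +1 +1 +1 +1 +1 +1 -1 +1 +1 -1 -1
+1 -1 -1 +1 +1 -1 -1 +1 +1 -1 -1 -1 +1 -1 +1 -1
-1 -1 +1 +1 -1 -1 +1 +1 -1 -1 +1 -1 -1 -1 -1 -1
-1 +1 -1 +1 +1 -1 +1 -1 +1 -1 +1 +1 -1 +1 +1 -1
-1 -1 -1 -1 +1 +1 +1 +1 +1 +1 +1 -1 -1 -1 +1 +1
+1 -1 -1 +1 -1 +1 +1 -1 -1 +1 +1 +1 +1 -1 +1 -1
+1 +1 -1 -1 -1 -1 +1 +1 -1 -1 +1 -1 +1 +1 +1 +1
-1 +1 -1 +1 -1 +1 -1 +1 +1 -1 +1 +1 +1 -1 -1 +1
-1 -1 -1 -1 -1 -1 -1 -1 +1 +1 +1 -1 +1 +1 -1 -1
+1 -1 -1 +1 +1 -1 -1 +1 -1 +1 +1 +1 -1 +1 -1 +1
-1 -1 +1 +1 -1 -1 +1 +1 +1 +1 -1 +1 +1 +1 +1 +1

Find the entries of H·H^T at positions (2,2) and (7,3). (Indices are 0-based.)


Row 2 of H: [1, -1, -1, 1, -1, 1, 1, -1, 1, -1, -1, -1, -1, 1, -1, 1].
Row 3 of H: [1, 1, -1, -1, -1, -1, 1, 1, 1, 1, -1, 1, -1, -1, -1, -1].
Row 7 of H: [-1, -1, 1, 1, -1, -1, 1, 1, -1, -1, 1, -1, -1, -1, -1, -1].
(H·H^T)[2][2] = Σ_j H[2][j]·H[2][j] = (1)² + (-1)² + (-1)² + (1)² + (-1)² + (1)² + (1)² + (-1)² + (1)² + (-1)² + (-1)² + (-1)² + (-1)² + (1)² + (-1)² + (1)² = 1 + 1 + 1 + 1 + 1 + 1 + 1 + 1 + 1 + 1 + 1 + 1 + 1 + 1 + 1 + 1 = 16.
(H·H^T)[7][3] = Σ_j H[7][j]·H[3][j] = (-1)·(1) + (-1)·(1) + (1)·(-1) + (1)·(-1) + (-1)·(-1) + (-1)·(-1) + (1)·(1) + (1)·(1) + (-1)·(1) + (-1)·(1) + (1)·(-1) + (-1)·(1) + (-1)·(-1) + (-1)·(-1) + (-1)·(-1) + (-1)·(-1) = -1 + -1 + -1 + -1 + 1 + 1 + 1 + 1 + -1 + -1 + -1 + -1 + 1 + 1 + 1 + 1 = 0.
So rows 7 and 3 are orthogonal; the diagonal entry equals n = 16.

(2,2) entry = 16; (7,3) entry = 0.


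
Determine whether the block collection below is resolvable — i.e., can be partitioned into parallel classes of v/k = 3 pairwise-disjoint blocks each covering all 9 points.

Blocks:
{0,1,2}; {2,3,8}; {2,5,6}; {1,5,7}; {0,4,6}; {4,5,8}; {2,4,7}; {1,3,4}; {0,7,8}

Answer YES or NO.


v = 9, block size k = 3, number of blocks = 9.
For resolvability, blocks must partition into parallel classes of size v/k = 3.
Total blocks must therefore be a multiple of 3: 9 = 3·3 + 0 ⇒ divisible ✓.
Consider block {0,1,2}. The only other block(s) in the collection disjoint from it are {4,5,8} — just 1 block(s). Any parallel class containing {0,1,2} would need 2 other blocks each disjoint from it, so no parallel class of size 3 can contain {0,1,2}.
Since every block must belong to some parallel class in a resolution, the collection cannot be partitioned into parallel classes.
Resolvable? NO.

NO


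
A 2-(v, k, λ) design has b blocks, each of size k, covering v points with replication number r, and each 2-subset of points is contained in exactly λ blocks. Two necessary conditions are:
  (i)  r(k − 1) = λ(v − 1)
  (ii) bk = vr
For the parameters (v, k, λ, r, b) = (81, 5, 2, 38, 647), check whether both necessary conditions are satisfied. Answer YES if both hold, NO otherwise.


Condition (i): r(k − 1) = 38·4 = 152; λ(v − 1) = 2·80 = 160. Match? NO.
Condition (ii): bk = 647·5 = 3235; vr = 81·38 = 3078. Match? NO.
Both conditions hold? NO.

NO


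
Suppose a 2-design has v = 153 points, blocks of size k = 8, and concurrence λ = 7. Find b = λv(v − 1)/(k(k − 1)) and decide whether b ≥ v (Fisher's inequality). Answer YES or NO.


b = λv(v − 1)/(k(k − 1)) = 7·153·152/(8·7) = 162792/56 = 2907.
Compare with v = 153: b ≥ v, so Fisher's inequality holds.

YES
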